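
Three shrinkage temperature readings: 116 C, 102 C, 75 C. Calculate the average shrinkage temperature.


97.7 C


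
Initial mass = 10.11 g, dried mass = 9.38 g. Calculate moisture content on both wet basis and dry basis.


Moisture lost = 10.11 - 9.38 = 0.73 g
Wet basis MC = 0.73 / 10.11 x 100 = 7.2%
Dry basis MC = 0.73 / 9.38 x 100 = 7.8%


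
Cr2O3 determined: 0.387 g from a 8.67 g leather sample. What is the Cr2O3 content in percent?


4.46%

Cr2O3% = 0.387 / 8.67 x 100
Cr2O3% = 4.46%


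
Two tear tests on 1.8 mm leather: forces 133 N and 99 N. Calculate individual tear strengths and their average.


Tear 1 = 73.9 N/mm
Tear 2 = 55.0 N/mm
Average = 64.5 N/mm


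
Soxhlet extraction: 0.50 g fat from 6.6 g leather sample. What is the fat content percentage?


Fat content = 0.50 / 6.6 x 100
Fat = 7.6%


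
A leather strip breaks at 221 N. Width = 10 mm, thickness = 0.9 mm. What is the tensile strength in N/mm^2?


24.56 N/mm^2

Cross-sectional area = 10 x 0.9 = 9.0 mm^2
Tensile strength = 221 / 9.0 = 24.56 N/mm^2


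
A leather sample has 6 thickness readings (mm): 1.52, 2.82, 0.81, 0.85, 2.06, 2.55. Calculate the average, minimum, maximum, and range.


Average = 1.77 mm
Min = 0.81 mm
Max = 2.82 mm
Range = 2.01 mm


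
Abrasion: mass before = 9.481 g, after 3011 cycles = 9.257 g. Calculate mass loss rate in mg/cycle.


Mass loss = 9.481 - 9.257 = 0.224 g
Rate = 0.224 / 3011 x 1000 = 0.074 mg/cycle


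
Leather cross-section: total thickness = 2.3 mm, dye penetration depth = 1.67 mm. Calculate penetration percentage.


Penetration% = 1.67 / 2.3 x 100
Penetration = 72.6%


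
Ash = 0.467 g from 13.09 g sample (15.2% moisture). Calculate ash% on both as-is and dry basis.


As-is ash = 3.57%
Dry-basis ash = 4.21%


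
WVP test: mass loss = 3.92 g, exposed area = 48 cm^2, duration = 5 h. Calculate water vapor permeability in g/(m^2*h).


163.33 g/(m^2*h)

WVP = mass_loss / (area x time) x 10000
WVP = 3.92 / (48 x 5) x 10000
WVP = 3.92 / 240 x 10000 = 163.33 g/(m^2*h)


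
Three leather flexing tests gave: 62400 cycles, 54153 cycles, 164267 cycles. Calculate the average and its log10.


Average = (62400 + 54153 + 164267) / 3 = 93607 cycles
log10(93607) = 4.97


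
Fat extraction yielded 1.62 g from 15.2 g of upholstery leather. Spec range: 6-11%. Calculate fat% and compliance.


Fat% = 1.62 / 15.2 x 100 = 10.7%
Spec range: 6-11%
Compliant: Yes


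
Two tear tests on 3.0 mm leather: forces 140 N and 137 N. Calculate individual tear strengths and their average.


Tear 1 = 46.7 N/mm
Tear 2 = 45.7 N/mm
Average = 46.2 N/mm

Tear 1 = 140 / 3.0 = 46.7 N/mm
Tear 2 = 137 / 3.0 = 45.7 N/mm
Average = (46.7 + 45.7) / 2 = 46.2 N/mm


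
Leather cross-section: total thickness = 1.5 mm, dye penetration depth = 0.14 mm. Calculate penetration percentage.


9.3%


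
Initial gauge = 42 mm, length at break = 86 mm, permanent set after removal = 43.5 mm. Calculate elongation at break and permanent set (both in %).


Elongation at break = (86 - 42) / 42 x 100 = 104.8%
Permanent set = (43.5 - 42) / 42 x 100 = 3.6%


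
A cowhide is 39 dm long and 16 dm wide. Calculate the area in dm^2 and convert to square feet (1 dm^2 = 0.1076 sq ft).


Area = 39 x 16 = 624 dm^2
Conversion: 624 x 0.1076 = 67.14 sq ft


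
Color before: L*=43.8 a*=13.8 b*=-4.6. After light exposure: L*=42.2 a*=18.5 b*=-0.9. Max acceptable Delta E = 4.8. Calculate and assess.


dL = -1.6, da = 4.7, db = 3.7
dE = sqrt((-1.6)^2 + (4.7)^2 + (3.7)^2) = 6.19
Max = 4.8
Passes: No


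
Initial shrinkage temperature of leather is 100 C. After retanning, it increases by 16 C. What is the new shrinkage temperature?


New Ts = 100 + 16 = 116 C


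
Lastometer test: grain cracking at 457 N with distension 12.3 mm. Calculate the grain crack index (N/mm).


Grain crack index = force / distension
Index = 457 / 12.3 = 37.2 N/mm


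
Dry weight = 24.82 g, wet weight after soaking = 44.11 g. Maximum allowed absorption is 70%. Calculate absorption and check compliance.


WA = (44.11 - 24.82) / 24.82 x 100 = 77.7%
Maximum allowed: 70%
Compliant: No


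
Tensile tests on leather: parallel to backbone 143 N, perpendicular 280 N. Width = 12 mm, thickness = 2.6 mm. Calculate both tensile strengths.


Area = 12 x 2.6 = 31.2 mm^2
TS (parallel) = 143 / 31.2 = 4.58 N/mm^2
TS (perpendicular) = 280 / 31.2 = 8.97 N/mm^2


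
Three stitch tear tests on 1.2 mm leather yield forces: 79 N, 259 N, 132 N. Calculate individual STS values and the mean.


STS1 = 79 / 1.2 = 65.8 N/mm
STS2 = 259 / 1.2 = 215.8 N/mm
STS3 = 132 / 1.2 = 110.0 N/mm
Mean = (65.8 + 215.8 + 110.0) / 3 = 130.5 N/mm


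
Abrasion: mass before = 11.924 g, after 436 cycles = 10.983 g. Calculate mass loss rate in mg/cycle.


2.158 mg/cycle

Mass loss = 11.924 - 10.983 = 0.941 g
Rate = 0.941 / 436 x 1000 = 2.158 mg/cycle


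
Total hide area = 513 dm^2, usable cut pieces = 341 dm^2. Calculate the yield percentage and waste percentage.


Yield = 341 / 513 x 100 = 66.5%
Waste = 513 - 341 = 172 dm^2
Waste% = 100 - 66.5 = 33.5%


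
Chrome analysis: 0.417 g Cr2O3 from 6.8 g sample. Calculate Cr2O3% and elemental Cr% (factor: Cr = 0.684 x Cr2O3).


Cr2O3% = 0.417 / 6.8 x 100 = 6.13%
Cr% = 6.13 x 0.684 = 4.19%


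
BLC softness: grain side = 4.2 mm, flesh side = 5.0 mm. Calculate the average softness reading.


Average = (4.2 + 5.0) / 2
Average = 4.60 mm


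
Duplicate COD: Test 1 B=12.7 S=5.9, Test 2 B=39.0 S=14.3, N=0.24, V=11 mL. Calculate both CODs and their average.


COD1 = 1186.9 mg/L
COD2 = 4311.3 mg/L
Average = 2749.1 mg/L


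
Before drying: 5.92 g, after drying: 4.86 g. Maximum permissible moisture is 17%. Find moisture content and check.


MC = (5.92 - 4.86) / 5.92 x 100 = 17.9%
Maximum: 17%
Acceptable: No


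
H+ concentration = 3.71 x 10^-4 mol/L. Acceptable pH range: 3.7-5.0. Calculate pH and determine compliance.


pH = -log10(3.71 x 10^-4) = 3.43
Range: 3.7 to 5.0
Compliant: No


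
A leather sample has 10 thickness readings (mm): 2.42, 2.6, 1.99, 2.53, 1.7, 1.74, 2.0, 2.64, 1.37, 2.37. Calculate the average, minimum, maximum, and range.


Average = 2.14 mm
Min = 1.37 mm
Max = 2.64 mm
Range = 1.27 mm

Sum = 21.36
Average = 21.36 / 10 = 2.14 mm
Minimum = 1.37 mm
Maximum = 2.64 mm
Range = 2.64 - 1.37 = 1.27 mm


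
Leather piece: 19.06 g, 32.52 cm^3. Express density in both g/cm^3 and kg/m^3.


0.586 g/cm^3
586 kg/m^3

Density = 19.06 / 32.52 = 0.586 g/cm^3
Convert: 0.586 x 1000 = 586 kg/m^3


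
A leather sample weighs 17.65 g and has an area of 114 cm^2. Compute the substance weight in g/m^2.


1548.2 g/m^2


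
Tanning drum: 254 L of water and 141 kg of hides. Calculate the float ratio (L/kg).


Float ratio = water / hide weight
Ratio = 254 / 141 = 1.8


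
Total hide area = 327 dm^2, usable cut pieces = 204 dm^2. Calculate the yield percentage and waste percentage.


Yield = 204 / 327 x 100 = 62.4%
Waste = 327 - 204 = 123 dm^2
Waste% = 100 - 62.4 = 37.6%


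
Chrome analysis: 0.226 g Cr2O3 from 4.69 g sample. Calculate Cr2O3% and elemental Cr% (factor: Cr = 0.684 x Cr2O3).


Cr2O3% = 0.226 / 4.69 x 100 = 4.82%
Cr% = 4.82 x 0.684 = 3.30%


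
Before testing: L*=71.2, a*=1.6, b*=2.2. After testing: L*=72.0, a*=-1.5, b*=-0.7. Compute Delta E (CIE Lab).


dL = 72.0 - 71.2 = 0.8
da = -1.5 - 1.6 = -3.1
db = -0.7 - 2.2 = -2.9
dE = sqrt((0.8)^2 + (-3.1)^2 + (-2.9)^2) = 4.32


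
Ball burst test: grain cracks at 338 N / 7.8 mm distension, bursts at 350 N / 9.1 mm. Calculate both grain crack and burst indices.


Crack index = 43.3 N/mm
Burst index = 38.5 N/mm


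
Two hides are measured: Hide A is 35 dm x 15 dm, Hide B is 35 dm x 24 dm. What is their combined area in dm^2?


Hide A area = 35 x 15 = 525 dm^2
Hide B area = 35 x 24 = 840 dm^2
Total = 525 + 840 = 1365 dm^2


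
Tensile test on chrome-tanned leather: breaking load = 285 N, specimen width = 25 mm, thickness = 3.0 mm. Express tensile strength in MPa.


Cross-section = 25 x 3.0 = 75.0 mm^2
TS = 285 / 75.0 = 3.80 MPa
(1 N/mm^2 = 1 MPa)


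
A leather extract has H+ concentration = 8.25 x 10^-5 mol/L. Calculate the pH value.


pH = -log10[H+]
pH = -log10(8.25 x 10^-5) = 4.08


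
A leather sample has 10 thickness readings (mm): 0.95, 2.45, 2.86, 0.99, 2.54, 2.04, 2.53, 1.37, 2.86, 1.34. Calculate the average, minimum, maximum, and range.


Average = 1.99 mm
Min = 0.95 mm
Max = 2.86 mm
Range = 1.91 mm

Sum = 19.93
Average = 19.93 / 10 = 1.99 mm
Minimum = 0.95 mm
Maximum = 2.86 mm
Range = 2.86 - 0.95 = 1.91 mm


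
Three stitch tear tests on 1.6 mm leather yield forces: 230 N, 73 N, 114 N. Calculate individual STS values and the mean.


STS1 = 143.8 N/mm
STS2 = 45.6 N/mm
STS3 = 71.3 N/mm
Mean = 86.9 N/mm

STS1 = 230 / 1.6 = 143.8 N/mm
STS2 = 73 / 1.6 = 45.6 N/mm
STS3 = 114 / 1.6 = 71.3 N/mm
Mean = (143.8 + 45.6 + 71.3) / 3 = 86.9 N/mm


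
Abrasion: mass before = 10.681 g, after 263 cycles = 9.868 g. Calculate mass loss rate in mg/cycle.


Mass loss = 10.681 - 9.868 = 0.813 g
Rate = 0.813 / 263 x 1000 = 3.091 mg/cycle


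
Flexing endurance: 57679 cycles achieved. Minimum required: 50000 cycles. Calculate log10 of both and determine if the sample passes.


log10(57679) = 4.76
log10(50000) = 4.70
Passes: Yes


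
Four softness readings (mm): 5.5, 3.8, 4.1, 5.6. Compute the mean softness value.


Sum = 5.5 + 3.8 + 4.1 + 5.6
Mean = 19.0 / 4 = 4.75 mm


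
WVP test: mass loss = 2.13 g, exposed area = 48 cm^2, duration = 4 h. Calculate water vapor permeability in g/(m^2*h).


WVP = mass_loss / (area x time) x 10000
WVP = 2.13 / (48 x 4) x 10000
WVP = 2.13 / 192 x 10000 = 110.94 g/(m^2*h)


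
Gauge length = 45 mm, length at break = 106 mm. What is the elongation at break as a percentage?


Extension = 106 - 45 = 61 mm
Elongation = 61 / 45 x 100 = 135.6%


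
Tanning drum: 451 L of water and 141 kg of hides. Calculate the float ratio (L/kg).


3.2

Float ratio = water / hide weight
Ratio = 451 / 141 = 3.2


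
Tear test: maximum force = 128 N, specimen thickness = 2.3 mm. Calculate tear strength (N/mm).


Tear strength = force / thickness
Tear = 128 / 2.3 = 55.7 N/mm


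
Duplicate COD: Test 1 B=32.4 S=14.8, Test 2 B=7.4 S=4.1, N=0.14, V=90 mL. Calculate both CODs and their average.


COD1 = (32.4 - 14.8) x 0.14 x 8000 / 90 = 219.0 mg/L
COD2 = (7.4 - 4.1) x 0.14 x 8000 / 90 = 41.1 mg/L
Average = (219.0 + 41.1) / 2 = 130.1 mg/L


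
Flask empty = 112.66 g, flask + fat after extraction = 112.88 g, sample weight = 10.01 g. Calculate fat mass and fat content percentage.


Fat mass = 112.88 - 112.66 = 0.22 g
Fat% = 0.22 / 10.01 x 100 = 2.2%


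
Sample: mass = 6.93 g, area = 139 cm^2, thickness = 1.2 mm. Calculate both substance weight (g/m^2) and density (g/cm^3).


Substance weight = 498.6 g/m^2
Density = 0.415 g/cm^3

SW = 6.93 / 139 x 10000 = 498.6 g/m^2
Volume = 139 x 1.2 / 10 = 16.68 cm^3
Density = 6.93 / 16.68 = 0.415 g/cm^3


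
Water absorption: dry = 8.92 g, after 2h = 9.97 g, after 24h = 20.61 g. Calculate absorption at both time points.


WA (2h) = (9.97 - 8.92) / 8.92 x 100 = 11.8%
WA (24h) = (20.61 - 8.92) / 8.92 x 100 = 131.1%


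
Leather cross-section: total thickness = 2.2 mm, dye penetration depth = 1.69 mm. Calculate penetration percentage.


Penetration% = 1.69 / 2.2 x 100
Penetration = 76.8%


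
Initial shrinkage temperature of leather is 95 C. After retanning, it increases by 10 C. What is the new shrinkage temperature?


New Ts = 95 + 10 = 105 C


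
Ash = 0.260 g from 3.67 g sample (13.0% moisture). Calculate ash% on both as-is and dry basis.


As-is ash% = 0.260 / 3.67 x 100 = 7.08%
Dry mass = 3.67 x (100 - 13.0) / 100 = 3.1929 g
Dry-basis ash% = 0.260 / 3.1929 x 100 = 8.14%


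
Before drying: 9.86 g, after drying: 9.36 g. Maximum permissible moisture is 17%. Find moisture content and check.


MC = (9.86 - 9.36) / 9.86 x 100 = 5.1%
Maximum: 17%
Acceptable: Yes


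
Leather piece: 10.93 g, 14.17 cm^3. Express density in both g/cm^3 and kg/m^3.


0.771 g/cm^3
771 kg/m^3


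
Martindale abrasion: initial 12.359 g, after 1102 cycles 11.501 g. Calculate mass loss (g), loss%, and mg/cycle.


Mass loss = 0.858 g
Loss = 6.94%
Rate = 0.779 mg/cycle


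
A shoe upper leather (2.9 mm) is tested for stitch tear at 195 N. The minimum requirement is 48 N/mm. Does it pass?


STS = 67.2 N/mm
Passes: Yes

STS = 195 / 2.9 = 67.2 N/mm
Minimum required: 48 N/mm
Passes: Yes


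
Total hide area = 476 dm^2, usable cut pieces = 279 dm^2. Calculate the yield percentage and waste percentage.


Yield = 58.6%
Waste = 41.4%


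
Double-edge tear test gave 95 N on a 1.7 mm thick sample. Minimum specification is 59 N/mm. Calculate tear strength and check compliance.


Tear strength = 95 / 1.7 = 55.9 N/mm
Required minimum = 59 N/mm
Compliant: No


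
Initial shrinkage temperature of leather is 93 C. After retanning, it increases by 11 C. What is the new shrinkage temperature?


New Ts = 93 + 11 = 104 C


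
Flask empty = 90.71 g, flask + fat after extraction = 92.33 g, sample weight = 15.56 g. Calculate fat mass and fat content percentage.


Fat mass = 1.62 g
Fat content = 10.4%


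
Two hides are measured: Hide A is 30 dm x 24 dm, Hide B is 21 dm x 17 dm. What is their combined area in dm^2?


Hide A area = 30 x 24 = 720 dm^2
Hide B area = 21 x 17 = 357 dm^2
Total = 720 + 357 = 1077 dm^2


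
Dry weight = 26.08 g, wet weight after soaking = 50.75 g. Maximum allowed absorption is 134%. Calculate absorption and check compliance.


WA = (50.75 - 26.08) / 26.08 x 100 = 94.6%
Maximum allowed: 134%
Compliant: Yes


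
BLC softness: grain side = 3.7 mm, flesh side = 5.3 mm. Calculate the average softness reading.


4.50 mm

Average = (3.7 + 5.3) / 2
Average = 4.50 mm


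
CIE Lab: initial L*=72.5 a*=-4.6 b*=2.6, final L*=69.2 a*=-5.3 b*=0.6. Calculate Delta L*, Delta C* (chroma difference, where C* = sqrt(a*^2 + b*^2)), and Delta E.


Delta L* = -3.3
Delta C* = 0.05
Delta E = 3.92


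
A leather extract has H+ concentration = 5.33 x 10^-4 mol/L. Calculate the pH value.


pH = 3.27


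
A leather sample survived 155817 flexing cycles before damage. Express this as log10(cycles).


log10(155817) = 5.19


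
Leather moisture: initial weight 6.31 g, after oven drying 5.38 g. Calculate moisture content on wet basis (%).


14.7%

Moisture = 6.31 - 5.38 = 0.93 g
MC = 0.93 / 6.31 x 100 = 14.7%


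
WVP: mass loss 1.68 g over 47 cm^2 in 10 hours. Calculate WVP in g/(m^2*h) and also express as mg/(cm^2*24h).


WVP = 35.74 g/(m^2*h)
Daily rate = 85.79 mg/(cm^2*24h)


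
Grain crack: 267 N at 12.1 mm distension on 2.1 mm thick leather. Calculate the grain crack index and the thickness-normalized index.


Crack index = 267 / 12.1 = 22.1 N/mm
Normalized = 22.1 / 2.1 = 10.5 N/mm per mm


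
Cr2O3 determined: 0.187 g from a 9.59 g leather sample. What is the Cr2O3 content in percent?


Cr2O3% = 0.187 / 9.59 x 100
Cr2O3% = 1.95%


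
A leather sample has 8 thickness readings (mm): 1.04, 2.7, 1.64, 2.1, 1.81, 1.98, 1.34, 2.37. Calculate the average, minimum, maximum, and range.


Average = 1.87 mm
Min = 1.04 mm
Max = 2.7 mm
Range = 1.66 mm

Sum = 14.98
Average = 14.98 / 8 = 1.87 mm
Minimum = 1.04 mm
Maximum = 2.7 mm
Range = 2.7 - 1.04 = 1.66 mm


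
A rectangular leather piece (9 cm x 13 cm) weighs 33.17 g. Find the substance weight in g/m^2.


Area = 9 x 13 = 117 cm^2
SW = 33.17 / 117 x 10000 = 2835.0 g/m^2


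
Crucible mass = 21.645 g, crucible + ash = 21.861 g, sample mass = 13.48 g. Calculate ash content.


Ash mass = 21.861 - 21.645 = 0.216 g
Ash% = 0.216 / 13.48 x 100 = 1.60%


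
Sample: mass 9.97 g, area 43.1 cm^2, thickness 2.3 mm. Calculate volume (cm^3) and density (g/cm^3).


Volume = 9.913 cm^3
Density = 1.006 g/cm^3

Thickness in cm = 2.3 / 10 = 0.23 cm
Volume = 43.1 x 0.23 = 9.913 cm^3
Density = 9.97 / 9.913 = 1.006 g/cm^3


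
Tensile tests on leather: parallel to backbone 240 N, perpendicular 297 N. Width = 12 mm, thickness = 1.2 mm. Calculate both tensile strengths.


Parallel = 16.67 N/mm^2
Perpendicular = 20.63 N/mm^2


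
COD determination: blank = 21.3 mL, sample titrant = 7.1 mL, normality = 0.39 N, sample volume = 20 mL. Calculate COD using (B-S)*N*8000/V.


2215.2 mg/L

COD = (21.3 - 7.1) x 0.39 x 8000 / 20
COD = 14.2 x 0.39 x 8000 / 20
COD = 2215.2 mg/L


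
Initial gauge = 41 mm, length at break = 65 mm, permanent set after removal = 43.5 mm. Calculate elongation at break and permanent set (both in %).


Elongation at break = 58.5%
Permanent set = 6.1%

Elongation at break = (65 - 41) / 41 x 100 = 58.5%
Permanent set = (43.5 - 41) / 41 x 100 = 6.1%


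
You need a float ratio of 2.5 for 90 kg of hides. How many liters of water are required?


225.0 L

Water = hide weight x target ratio
Water = 90 x 2.5 = 225.0 L


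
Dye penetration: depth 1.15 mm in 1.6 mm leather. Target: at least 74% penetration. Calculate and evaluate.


Penetration = 1.15 / 1.6 x 100 = 71.9%
Target: 74%
Meets target: No


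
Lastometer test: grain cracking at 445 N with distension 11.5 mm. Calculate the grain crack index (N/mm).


38.7 N/mm

Grain crack index = force / distension
Index = 445 / 11.5 = 38.7 N/mm


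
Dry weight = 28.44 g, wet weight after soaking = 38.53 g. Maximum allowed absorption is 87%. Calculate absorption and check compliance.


Absorption = 35.5%
Compliant: Yes

WA = (38.53 - 28.44) / 28.44 x 100 = 35.5%
Maximum allowed: 87%
Compliant: Yes


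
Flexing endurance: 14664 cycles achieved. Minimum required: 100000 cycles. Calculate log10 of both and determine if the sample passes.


Achieved: log10 = 4.17
Required: log10 = 5.00
Passes: No


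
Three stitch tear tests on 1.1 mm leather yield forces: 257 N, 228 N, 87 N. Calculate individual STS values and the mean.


STS1 = 257 / 1.1 = 233.6 N/mm
STS2 = 228 / 1.1 = 207.3 N/mm
STS3 = 87 / 1.1 = 79.1 N/mm
Mean = (233.6 + 207.3 + 79.1) / 3 = 173.3 N/mm


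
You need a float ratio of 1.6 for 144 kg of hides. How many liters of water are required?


230.4 L

Water = hide weight x target ratio
Water = 144 x 1.6 = 230.4 L


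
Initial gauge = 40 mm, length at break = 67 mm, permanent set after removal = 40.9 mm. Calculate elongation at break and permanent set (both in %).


Elongation at break = 67.5%
Permanent set = 2.3%


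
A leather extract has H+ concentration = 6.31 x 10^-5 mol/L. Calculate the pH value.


pH = -log10[H+]
pH = -log10(6.31 x 10^-5) = 4.20


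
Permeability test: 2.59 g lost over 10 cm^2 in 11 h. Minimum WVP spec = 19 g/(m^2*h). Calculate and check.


WVP = 2.59 / (10 x 11) x 10000 = 235.45 g/(m^2*h)
Minimum: 19 g/(m^2*h)
Meets spec: Yes


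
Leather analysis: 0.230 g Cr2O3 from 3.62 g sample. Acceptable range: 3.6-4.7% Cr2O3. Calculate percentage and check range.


Cr2O3% = 0.230 / 3.62 x 100 = 6.35%
Acceptable range: 3.6 to 4.7%
Within range: No


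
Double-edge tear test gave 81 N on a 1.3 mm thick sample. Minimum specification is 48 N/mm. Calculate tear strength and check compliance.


Tear strength = 81 / 1.3 = 62.3 N/mm
Required minimum = 48 N/mm
Compliant: Yes


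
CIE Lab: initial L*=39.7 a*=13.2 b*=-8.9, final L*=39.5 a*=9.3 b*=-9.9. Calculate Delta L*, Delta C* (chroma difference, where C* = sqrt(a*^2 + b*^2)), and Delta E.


Delta L* = 39.5 - 39.7 = -0.2
C1* = sqrt((13.2)^2 + (-8.9)^2) = 15.920
C2* = sqrt((9.3)^2 + (-9.9)^2) = 13.583
Delta C* = 13.583 - 15.920 = -2.34
Delta E = sqrt((-0.2)^2 + (-3.9)^2 + (-1.0)^2) = 4.03


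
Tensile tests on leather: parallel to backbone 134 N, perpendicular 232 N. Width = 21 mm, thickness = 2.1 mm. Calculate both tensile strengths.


Parallel = 3.04 N/mm^2
Perpendicular = 5.26 N/mm^2

Area = 21 x 2.1 = 44.1 mm^2
TS (parallel) = 134 / 44.1 = 3.04 N/mm^2
TS (perpendicular) = 232 / 44.1 = 5.26 N/mm^2


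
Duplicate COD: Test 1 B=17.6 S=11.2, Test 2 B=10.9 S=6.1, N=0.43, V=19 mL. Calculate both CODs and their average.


COD1 = 1158.7 mg/L
COD2 = 869.1 mg/L
Average = 1013.9 mg/L

COD1 = (17.6 - 11.2) x 0.43 x 8000 / 19 = 1158.7 mg/L
COD2 = (10.9 - 6.1) x 0.43 x 8000 / 19 = 869.1 mg/L
Average = (1158.7 + 869.1) / 2 = 1013.9 mg/L


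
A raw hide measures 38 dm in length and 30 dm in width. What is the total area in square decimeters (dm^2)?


1140 dm^2

Area = length x width
Area = 38 x 30 = 1140 dm^2


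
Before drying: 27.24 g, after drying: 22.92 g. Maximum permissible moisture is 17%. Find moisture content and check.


Moisture content = 15.9%
Acceptable: Yes

MC = (27.24 - 22.92) / 27.24 x 100 = 15.9%
Maximum: 17%
Acceptable: Yes


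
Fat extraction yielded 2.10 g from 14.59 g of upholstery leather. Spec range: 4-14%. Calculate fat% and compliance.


Fat content = 14.4%
Compliant: No

Fat% = 2.10 / 14.59 x 100 = 14.4%
Spec range: 4-14%
Compliant: No


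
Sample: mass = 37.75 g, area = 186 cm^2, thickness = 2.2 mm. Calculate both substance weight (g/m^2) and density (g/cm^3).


SW = 37.75 / 186 x 10000 = 2029.6 g/m^2
Volume = 186 x 2.2 / 10 = 40.92 cm^3
Density = 37.75 / 40.92 = 0.923 g/cm^3


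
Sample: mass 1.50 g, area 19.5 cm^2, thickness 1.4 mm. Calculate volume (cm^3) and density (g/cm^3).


Volume = 2.730 cm^3
Density = 0.549 g/cm^3

Thickness in cm = 1.4 / 10 = 0.14 cm
Volume = 19.5 x 0.14 = 2.730 cm^3
Density = 1.50 / 2.730 = 0.549 g/cm^3


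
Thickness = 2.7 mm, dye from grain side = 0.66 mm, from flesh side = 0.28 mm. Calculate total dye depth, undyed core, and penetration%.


Total dyed = 0.94 mm
Undyed core = 1.76 mm
Penetration = 34.8%

Total dyed = 0.66 + 0.28 = 0.94 mm
Undyed core = 2.7 - 0.94 = 1.76 mm
Penetration = 0.94 / 2.7 x 100 = 34.8%


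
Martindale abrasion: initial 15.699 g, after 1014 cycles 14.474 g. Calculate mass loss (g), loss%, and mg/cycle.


Mass loss = 1.225 g
Loss = 7.80%
Rate = 1.208 mg/cycle


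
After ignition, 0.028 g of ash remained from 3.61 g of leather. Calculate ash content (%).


Ash% = 0.028 / 3.61 x 100
Ash% = 0.78%


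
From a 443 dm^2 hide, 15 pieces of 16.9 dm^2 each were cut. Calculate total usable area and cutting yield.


Total usable = 15 x 16.9 = 253.5 dm^2
Yield = 253.5 / 443 x 100 = 57.2%


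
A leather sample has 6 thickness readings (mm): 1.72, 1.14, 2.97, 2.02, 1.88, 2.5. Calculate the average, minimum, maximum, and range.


Average = 2.04 mm
Min = 1.14 mm
Max = 2.97 mm
Range = 1.83 mm

Sum = 12.23
Average = 12.23 / 6 = 2.04 mm
Minimum = 1.14 mm
Maximum = 2.97 mm
Range = 2.97 - 1.14 = 1.83 mm


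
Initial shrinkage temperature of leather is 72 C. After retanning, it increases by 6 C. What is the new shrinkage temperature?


New Ts = 72 + 6 = 78 C


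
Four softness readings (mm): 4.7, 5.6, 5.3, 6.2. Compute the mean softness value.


5.45 mm


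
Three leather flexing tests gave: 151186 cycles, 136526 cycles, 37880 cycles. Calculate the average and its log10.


Average = 108531 cycles
log10 = 5.04

Average = (151186 + 136526 + 37880) / 3 = 108531 cycles
log10(108531) = 5.04


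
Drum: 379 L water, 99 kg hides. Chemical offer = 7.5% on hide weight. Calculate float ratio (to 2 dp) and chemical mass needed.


Float ratio = 379 / 99 = 3.83
Chemical = 99 x 7.5 / 100 = 7.425 kg


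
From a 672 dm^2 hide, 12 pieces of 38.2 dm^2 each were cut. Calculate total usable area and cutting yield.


Total usable = 12 x 38.2 = 458.4 dm^2
Yield = 458.4 / 672 x 100 = 68.2%


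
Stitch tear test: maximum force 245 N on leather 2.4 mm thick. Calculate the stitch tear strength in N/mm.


102.1 N/mm

Stitch tear strength = force / thickness
STS = 245 / 2.4 = 102.1 N/mm


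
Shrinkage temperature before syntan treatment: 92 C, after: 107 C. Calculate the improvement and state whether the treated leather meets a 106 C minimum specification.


Improvement = 107 - 92 = 15 C
Spec check: 107 C >= 106 C? Yes


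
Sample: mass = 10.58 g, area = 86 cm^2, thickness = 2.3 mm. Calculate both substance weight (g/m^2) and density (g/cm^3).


Substance weight = 1230.2 g/m^2
Density = 0.535 g/cm^3


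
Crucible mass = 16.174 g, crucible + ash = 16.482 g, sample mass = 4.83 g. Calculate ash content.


Ash mass = 16.482 - 16.174 = 0.308 g
Ash% = 0.308 / 4.83 x 100 = 6.38%


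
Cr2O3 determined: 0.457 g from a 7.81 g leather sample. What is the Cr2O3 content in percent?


Cr2O3% = 0.457 / 7.81 x 100
Cr2O3% = 5.85%


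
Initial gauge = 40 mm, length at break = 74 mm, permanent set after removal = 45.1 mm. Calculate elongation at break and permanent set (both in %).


Elongation at break = (74 - 40) / 40 x 100 = 85.0%
Permanent set = (45.1 - 40) / 40 x 100 = 12.8%


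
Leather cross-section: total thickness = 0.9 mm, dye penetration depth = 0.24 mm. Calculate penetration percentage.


Penetration% = 0.24 / 0.9 x 100
Penetration = 26.7%


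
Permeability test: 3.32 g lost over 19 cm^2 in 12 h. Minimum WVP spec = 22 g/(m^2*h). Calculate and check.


WVP = 145.61 g/(m^2*h)
Meets specification: Yes

WVP = 3.32 / (19 x 12) x 10000 = 145.61 g/(m^2*h)
Minimum: 22 g/(m^2*h)
Meets spec: Yes


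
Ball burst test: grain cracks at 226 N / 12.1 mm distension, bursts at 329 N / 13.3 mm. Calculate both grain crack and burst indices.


Crack index = 226 / 12.1 = 18.7 N/mm
Burst index = 329 / 13.3 = 24.7 N/mm


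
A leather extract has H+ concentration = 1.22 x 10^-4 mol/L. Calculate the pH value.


pH = 3.91

pH = -log10[H+]
pH = -log10(1.22 x 10^-4) = 3.91


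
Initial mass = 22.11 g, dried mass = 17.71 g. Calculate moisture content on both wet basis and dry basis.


Moisture lost = 22.11 - 17.71 = 4.40 g
Wet basis MC = 4.40 / 22.11 x 100 = 19.9%
Dry basis MC = 4.40 / 17.71 x 100 = 24.8%


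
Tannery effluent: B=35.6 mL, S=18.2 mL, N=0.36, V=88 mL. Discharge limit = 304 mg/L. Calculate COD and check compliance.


COD = (35.6 - 18.2) x 0.36 x 8000 / 88 = 569.5 mg/L
Limit: 304 mg/L
Compliant: No


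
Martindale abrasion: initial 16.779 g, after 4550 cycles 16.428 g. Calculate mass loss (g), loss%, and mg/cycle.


Loss = 16.779 - 16.428 = 0.351 g
Loss% = 0.351 / 16.779 x 100 = 2.09%
Rate = 0.351 / 4550 x 1000 = 0.077 mg/cycle


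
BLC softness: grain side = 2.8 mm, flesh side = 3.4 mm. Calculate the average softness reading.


3.10 mm

Average = (2.8 + 3.4) / 2
Average = 3.10 mm


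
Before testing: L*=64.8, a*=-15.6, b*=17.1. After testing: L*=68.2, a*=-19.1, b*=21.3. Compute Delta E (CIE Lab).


dL = 68.2 - 64.8 = 3.4
da = -19.1 - (-15.6) = -3.5
db = 21.3 - 17.1 = 4.2
dE = sqrt((3.4)^2 + (-3.5)^2 + (4.2)^2) = 6.44


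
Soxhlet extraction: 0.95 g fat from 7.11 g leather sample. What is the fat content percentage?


13.4%


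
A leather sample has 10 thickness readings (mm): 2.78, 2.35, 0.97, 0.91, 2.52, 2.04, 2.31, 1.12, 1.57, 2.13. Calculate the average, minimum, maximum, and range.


Sum = 18.70
Average = 18.70 / 10 = 1.87 mm
Minimum = 0.91 mm
Maximum = 2.78 mm
Range = 2.78 - 0.91 = 1.87 mm


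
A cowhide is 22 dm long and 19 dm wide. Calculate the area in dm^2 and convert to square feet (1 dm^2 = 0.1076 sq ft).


418 dm^2
44.98 sq ft


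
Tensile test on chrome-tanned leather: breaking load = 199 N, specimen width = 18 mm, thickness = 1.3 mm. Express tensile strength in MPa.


Cross-section = 18 x 1.3 = 23.4 mm^2
TS = 199 / 23.4 = 8.50 MPa
(1 N/mm^2 = 1 MPa)


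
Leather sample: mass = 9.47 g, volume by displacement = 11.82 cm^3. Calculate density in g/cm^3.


Density = mass / volume
Density = 9.47 / 11.82 = 0.801 g/cm^3


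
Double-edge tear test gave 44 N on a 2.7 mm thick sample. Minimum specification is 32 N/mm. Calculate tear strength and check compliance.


Tear strength = 44 / 2.7 = 16.3 N/mm
Required minimum = 32 N/mm
Compliant: No


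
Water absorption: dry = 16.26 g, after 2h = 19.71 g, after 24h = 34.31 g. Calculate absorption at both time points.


WA (2h) = (19.71 - 16.26) / 16.26 x 100 = 21.2%
WA (24h) = (34.31 - 16.26) / 16.26 x 100 = 111.0%


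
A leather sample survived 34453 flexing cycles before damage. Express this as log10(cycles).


log10(34453) = 4.54


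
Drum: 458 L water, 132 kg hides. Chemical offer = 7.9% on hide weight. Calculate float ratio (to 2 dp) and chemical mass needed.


Float ratio = 3.47
Chemical needed = 10.428 kg

Float ratio = 458 / 132 = 3.47
Chemical = 132 x 7.9 / 100 = 10.428 kg


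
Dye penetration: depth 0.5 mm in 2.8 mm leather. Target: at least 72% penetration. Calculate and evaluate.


Penetration = 17.9%
Meets target: No


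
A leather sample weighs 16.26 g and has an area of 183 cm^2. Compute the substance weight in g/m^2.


Substance weight = mass / area x 10000
SW = 16.26 / 183 x 10000
SW = 888.5 g/m^2


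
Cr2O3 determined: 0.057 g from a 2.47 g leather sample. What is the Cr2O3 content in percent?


2.31%


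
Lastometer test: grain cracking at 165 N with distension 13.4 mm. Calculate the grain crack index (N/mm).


Grain crack index = force / distension
Index = 165 / 13.4 = 12.3 N/mm


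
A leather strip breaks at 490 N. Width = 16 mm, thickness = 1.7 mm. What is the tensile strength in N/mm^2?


18.01 N/mm^2


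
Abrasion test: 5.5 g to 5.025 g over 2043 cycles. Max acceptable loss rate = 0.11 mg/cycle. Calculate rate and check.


Loss = 5.5 - 5.025 = 0.475 g
Rate = 0.475 g / 2043 cycles x 1000 = 0.233 mg/cycle
Max = 0.11 mg/cycle
Passes: No


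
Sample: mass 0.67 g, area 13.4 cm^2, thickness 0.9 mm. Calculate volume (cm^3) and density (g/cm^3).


Thickness in cm = 0.9 / 10 = 0.09 cm
Volume = 13.4 x 0.09 = 1.206 cm^3
Density = 0.67 / 1.206 = 0.556 g/cm^3


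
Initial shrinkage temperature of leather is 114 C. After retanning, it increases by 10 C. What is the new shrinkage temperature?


New Ts = 114 + 10 = 124 C


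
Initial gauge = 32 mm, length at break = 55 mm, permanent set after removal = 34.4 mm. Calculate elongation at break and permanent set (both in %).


Elongation at break = 71.9%
Permanent set = 7.5%


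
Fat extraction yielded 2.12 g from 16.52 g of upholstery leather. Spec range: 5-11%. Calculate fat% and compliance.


Fat content = 12.8%
Compliant: No

Fat% = 2.12 / 16.52 x 100 = 12.8%
Spec range: 5-11%
Compliant: No


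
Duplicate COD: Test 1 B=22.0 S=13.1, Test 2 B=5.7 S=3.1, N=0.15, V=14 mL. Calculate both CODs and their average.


COD1 = (22.0 - 13.1) x 0.15 x 8000 / 14 = 762.9 mg/L
COD2 = (5.7 - 3.1) x 0.15 x 8000 / 14 = 222.9 mg/L
Average = (762.9 + 222.9) / 2 = 492.9 mg/L


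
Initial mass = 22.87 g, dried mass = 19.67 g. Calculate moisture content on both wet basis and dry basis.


Moisture lost = 22.87 - 19.67 = 3.20 g
Wet basis MC = 3.20 / 22.87 x 100 = 14.0%
Dry basis MC = 3.20 / 19.67 x 100 = 16.3%


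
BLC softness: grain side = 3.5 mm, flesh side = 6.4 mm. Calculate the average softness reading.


Average = (3.5 + 6.4) / 2
Average = 4.95 mm


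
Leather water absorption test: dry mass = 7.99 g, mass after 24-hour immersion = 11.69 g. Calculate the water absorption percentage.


Water absorbed = 11.69 - 7.99 = 3.70 g
WA% = 3.70 / 7.99 x 100 = 46.3%


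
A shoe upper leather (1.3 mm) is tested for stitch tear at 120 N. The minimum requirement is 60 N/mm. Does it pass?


STS = 92.3 N/mm
Passes: Yes


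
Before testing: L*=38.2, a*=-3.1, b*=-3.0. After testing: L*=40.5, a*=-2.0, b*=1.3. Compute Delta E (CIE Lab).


Delta E = 5.00

dL = 40.5 - 38.2 = 2.3
da = -2.0 - (-3.1) = 1.1
db = 1.3 - (-3.0) = 4.3
dE = sqrt((2.3)^2 + (1.1)^2 + (4.3)^2) = 5.00


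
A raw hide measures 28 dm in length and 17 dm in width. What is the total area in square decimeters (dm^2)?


Area = length x width
Area = 28 x 17 = 476 dm^2


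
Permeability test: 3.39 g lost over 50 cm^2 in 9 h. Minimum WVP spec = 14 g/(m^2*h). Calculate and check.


WVP = 3.39 / (50 x 9) x 10000 = 75.33 g/(m^2*h)
Minimum: 14 g/(m^2*h)
Meets spec: Yes


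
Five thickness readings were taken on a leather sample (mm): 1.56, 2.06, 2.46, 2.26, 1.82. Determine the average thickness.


2.03 mm

Sum = 1.56 + 2.06 + 2.46 + 2.26 + 1.82 = 10.16
Average = 10.16 / 5 = 2.03 mm


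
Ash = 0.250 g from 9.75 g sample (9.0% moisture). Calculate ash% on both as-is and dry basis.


As-is ash% = 0.250 / 9.75 x 100 = 2.56%
Dry mass = 9.75 x (100 - 9.0) / 100 = 8.8725 g
Dry-basis ash% = 0.250 / 8.8725 x 100 = 2.82%


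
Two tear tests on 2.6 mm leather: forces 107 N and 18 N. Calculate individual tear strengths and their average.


Tear 1 = 107 / 2.6 = 41.2 N/mm
Tear 2 = 18 / 2.6 = 6.9 N/mm
Average = (41.2 + 6.9) / 2 = 24.1 N/mm


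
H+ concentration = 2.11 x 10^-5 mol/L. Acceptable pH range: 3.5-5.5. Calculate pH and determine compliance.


pH = 4.68
Compliant: Yes


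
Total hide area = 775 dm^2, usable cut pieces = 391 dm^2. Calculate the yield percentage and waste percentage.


Yield = 50.5%
Waste = 49.5%

Yield = 391 / 775 x 100 = 50.5%
Waste = 775 - 391 = 384 dm^2
Waste% = 100 - 50.5 = 49.5%


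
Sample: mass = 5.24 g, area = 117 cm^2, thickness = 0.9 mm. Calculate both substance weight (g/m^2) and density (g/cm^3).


SW = 5.24 / 117 x 10000 = 447.9 g/m^2
Volume = 117 x 0.9 / 10 = 10.53 cm^3
Density = 5.24 / 10.53 = 0.498 g/cm^3


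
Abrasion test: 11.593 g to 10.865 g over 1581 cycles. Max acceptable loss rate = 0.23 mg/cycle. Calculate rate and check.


Rate = 0.460 mg/cycle
Passes: No


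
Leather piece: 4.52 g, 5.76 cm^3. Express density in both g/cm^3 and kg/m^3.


Density = 4.52 / 5.76 = 0.785 g/cm^3
Convert: 0.785 x 1000 = 785 kg/m^3


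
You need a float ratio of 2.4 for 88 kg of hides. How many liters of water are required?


211.2 L


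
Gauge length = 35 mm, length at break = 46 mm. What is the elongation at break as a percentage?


Extension = 46 - 35 = 11 mm
Elongation = 11 / 35 x 100 = 31.4%


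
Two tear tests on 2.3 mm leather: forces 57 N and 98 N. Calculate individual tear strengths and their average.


Tear 1 = 57 / 2.3 = 24.8 N/mm
Tear 2 = 98 / 2.3 = 42.6 N/mm
Average = (24.8 + 42.6) / 2 = 33.7 N/mm


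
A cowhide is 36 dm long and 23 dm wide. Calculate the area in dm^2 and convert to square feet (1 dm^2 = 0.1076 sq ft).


828 dm^2
89.09 sq ft

Area = 36 x 23 = 828 dm^2
Conversion: 828 x 0.1076 = 89.09 sq ft


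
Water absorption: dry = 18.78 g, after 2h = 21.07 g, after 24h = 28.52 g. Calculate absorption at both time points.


WA (2h) = (21.07 - 18.78) / 18.78 x 100 = 12.2%
WA (24h) = (28.52 - 18.78) / 18.78 x 100 = 51.9%


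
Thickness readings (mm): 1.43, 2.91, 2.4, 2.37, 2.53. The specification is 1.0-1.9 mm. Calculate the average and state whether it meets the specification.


Sum = 11.64
Average = 11.64 / 5 = 2.33 mm
Specification range: 1.0 to 1.9 mm
Within spec: No


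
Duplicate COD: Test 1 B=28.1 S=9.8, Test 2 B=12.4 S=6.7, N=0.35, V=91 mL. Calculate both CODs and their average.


COD1 = 563.1 mg/L
COD2 = 175.4 mg/L
Average = 369.3 mg/L

COD1 = (28.1 - 9.8) x 0.35 x 8000 / 91 = 563.1 mg/L
COD2 = (12.4 - 6.7) x 0.35 x 8000 / 91 = 175.4 mg/L
Average = (563.1 + 175.4) / 2 = 369.3 mg/L


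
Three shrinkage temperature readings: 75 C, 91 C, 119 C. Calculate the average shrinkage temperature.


Average = (75 + 91 + 119) / 3
Average = 285 / 3 = 95.0 C


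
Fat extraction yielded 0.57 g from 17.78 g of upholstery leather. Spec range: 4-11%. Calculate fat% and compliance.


Fat% = 0.57 / 17.78 x 100 = 3.2%
Spec range: 4-11%
Compliant: No


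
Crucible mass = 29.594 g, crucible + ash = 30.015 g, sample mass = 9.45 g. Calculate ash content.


Ash mass = 30.015 - 29.594 = 0.421 g
Ash% = 0.421 / 9.45 x 100 = 4.46%


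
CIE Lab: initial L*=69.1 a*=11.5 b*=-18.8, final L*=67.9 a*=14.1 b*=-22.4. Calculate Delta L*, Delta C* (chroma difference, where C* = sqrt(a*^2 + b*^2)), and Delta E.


Delta L* = -1.2
Delta C* = 4.43
Delta E = 4.60

Delta L* = 67.9 - 69.1 = -1.2
C1* = sqrt((11.5)^2 + (-18.8)^2) = 22.038
C2* = sqrt((14.1)^2 + (-22.4)^2) = 26.468
Delta C* = 26.468 - 22.038 = 4.43
Delta E = sqrt((-1.2)^2 + (2.6)^2 + (-3.6)^2) = 4.60


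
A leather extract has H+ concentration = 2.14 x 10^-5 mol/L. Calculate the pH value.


pH = 4.67

pH = -log10[H+]
pH = -log10(2.14 x 10^-5) = 4.67


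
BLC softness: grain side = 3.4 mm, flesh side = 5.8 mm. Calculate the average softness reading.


Average = (3.4 + 5.8) / 2
Average = 4.60 mm


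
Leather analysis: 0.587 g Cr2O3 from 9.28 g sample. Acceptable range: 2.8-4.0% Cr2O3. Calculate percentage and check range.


Cr2O3% = 0.587 / 9.28 x 100 = 6.33%
Acceptable range: 2.8 to 4.0%
Within range: No


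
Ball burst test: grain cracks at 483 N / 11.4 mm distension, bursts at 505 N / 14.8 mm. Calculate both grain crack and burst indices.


Crack index = 42.4 N/mm
Burst index = 34.1 N/mm


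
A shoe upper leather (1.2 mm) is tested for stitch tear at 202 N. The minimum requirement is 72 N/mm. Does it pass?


STS = 168.3 N/mm
Passes: Yes

STS = 202 / 1.2 = 168.3 N/mm
Minimum required: 72 N/mm
Passes: Yes


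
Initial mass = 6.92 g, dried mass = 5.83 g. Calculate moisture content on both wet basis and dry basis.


Wet basis = 15.8%
Dry basis = 18.7%

Moisture lost = 6.92 - 5.83 = 1.09 g
Wet basis MC = 1.09 / 6.92 x 100 = 15.8%
Dry basis MC = 1.09 / 5.83 x 100 = 18.7%


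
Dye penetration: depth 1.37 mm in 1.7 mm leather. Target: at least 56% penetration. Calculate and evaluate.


Penetration = 80.6%
Meets target: Yes

Penetration = 1.37 / 1.7 x 100 = 80.6%
Target: 56%
Meets target: Yes


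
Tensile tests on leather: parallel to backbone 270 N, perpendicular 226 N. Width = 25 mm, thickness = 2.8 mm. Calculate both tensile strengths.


Parallel = 3.86 N/mm^2
Perpendicular = 3.23 N/mm^2


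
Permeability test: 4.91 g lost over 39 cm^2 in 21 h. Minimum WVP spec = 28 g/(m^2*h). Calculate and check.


WVP = 59.95 g/(m^2*h)
Meets specification: Yes

WVP = 4.91 / (39 x 21) x 10000 = 59.95 g/(m^2*h)
Minimum: 28 g/(m^2*h)
Meets spec: Yes


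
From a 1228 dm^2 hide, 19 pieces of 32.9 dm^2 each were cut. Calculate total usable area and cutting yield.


Usable area = 625.1 dm^2
Yield = 50.9%

Total usable = 19 x 32.9 = 625.1 dm^2
Yield = 625.1 / 1228 x 100 = 50.9%


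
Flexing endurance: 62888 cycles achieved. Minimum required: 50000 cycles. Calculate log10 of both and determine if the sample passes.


Achieved: log10 = 4.80
Required: log10 = 4.70
Passes: Yes


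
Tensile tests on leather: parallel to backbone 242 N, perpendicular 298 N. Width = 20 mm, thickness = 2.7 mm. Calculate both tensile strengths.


Parallel = 4.48 N/mm^2
Perpendicular = 5.52 N/mm^2

Area = 20 x 2.7 = 54.0 mm^2
TS (parallel) = 242 / 54.0 = 4.48 N/mm^2
TS (perpendicular) = 298 / 54.0 = 5.52 N/mm^2


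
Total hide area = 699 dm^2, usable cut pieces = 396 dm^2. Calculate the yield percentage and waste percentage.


Yield = 56.7%
Waste = 43.3%


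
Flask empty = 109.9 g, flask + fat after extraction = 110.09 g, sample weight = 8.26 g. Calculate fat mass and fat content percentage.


Fat mass = 110.09 - 109.9 = 0.19 g
Fat% = 0.19 / 8.26 x 100 = 2.3%


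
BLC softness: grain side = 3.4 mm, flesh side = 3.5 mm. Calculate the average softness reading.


3.45 mm

Average = (3.4 + 3.5) / 2
Average = 3.45 mm


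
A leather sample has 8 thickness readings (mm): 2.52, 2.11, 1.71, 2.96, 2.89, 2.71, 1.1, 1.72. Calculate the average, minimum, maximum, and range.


Average = 2.22 mm
Min = 1.1 mm
Max = 2.96 mm
Range = 1.86 mm
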